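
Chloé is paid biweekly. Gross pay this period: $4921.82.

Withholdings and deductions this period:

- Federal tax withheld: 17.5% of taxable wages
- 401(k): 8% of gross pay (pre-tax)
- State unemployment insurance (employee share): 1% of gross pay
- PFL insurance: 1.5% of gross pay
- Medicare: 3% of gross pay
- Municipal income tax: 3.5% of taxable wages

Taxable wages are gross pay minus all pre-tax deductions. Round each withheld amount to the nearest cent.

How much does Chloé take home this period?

$3306.48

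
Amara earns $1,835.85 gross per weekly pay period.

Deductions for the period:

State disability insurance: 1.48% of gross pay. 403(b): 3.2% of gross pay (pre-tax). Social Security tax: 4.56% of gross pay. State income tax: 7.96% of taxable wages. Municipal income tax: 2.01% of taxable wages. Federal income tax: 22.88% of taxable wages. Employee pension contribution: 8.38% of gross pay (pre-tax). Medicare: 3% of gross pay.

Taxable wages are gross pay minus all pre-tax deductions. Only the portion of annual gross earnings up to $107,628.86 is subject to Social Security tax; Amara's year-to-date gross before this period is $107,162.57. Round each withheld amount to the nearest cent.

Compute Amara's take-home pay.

$986.51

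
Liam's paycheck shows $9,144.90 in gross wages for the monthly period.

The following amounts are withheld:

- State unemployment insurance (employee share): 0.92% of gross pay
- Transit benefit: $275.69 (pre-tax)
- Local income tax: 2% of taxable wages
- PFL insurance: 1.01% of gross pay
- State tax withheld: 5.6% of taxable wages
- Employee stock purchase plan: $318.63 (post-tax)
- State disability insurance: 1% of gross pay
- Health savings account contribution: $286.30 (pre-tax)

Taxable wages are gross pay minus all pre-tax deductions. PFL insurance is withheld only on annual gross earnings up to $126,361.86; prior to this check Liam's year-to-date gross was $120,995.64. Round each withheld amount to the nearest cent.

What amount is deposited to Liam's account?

$7,382.20

Health savings account contribution: $286.30
Transit benefit: $275.69
Pre-tax total = $286.30 + $275.69 = $561.99
Taxable wages = $9,144.90 − $561.99 = $8,582.91
State tax withheld: $8,582.91 × 0.056 = $480.64
Local income tax: $8,582.91 × 0.02 = $171.66
State disability insurance: $9,144.90 × 0.01 = $91.45
PFL insurance: only $126,361.86 − $120,995.64 = $5,366.22 of this check is subject → $5,366.22 × 0.0101 = $54.20
State unemployment insurance (employee share): $9,144.90 × 0.0092 = $84.13
Employee stock purchase plan: $318.63
Total deductions = $286.30 + $275.69 + $480.64 + $171.66 + $91.45 + $54.20 + $84.13 + $318.63 = $1,762.70
Net pay = $9,144.90 − $1,762.70 = $7,382.20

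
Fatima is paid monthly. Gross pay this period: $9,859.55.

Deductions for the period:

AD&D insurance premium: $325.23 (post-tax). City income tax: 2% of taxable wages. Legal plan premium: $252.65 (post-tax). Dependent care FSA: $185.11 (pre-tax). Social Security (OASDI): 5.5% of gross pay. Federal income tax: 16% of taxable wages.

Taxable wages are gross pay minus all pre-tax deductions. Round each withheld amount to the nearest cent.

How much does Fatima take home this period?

$6,812.88

Dependent care FSA: $185.11
Taxable wages = $9,859.55 − $185.11 = $9,674.44
Federal income tax: $9,674.44 × 0.16 = $1,547.91
City income tax: $9,674.44 × 0.02 = $193.49
Social Security (OASDI): $9,859.55 × 0.055 = $542.28
Legal plan premium: $252.65
AD&D insurance premium: $325.23
Total deductions = $185.11 + $1,547.91 + $193.49 + $542.28 + $252.65 + $325.23 = $3,046.67
Net pay = $9,859.55 − $3,046.67 = $6,812.88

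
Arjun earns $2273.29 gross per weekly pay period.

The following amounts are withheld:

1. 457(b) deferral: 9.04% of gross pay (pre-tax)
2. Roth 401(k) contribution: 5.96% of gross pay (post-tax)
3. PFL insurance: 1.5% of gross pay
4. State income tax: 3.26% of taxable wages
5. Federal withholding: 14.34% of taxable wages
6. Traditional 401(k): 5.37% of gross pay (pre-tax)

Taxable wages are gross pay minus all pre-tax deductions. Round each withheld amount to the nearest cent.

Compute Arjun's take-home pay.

Traditional 401(k): $2273.29 × 0.0537 = $122.08
457(b) deferral: $2273.29 × 0.0904 = $205.51
Pre-tax total = $122.08 + $205.51 = $327.59
Taxable wages = $2273.29 − $327.59 = $1945.70
State income tax: $1945.70 × 0.0326 = $63.43
Federal withholding: $1945.70 × 0.1434 = $279.01
PFL insurance: $2273.29 × 0.015 = $34.10
Roth 401(k) contribution: $2273.29 × 0.0596 = $135.49
Total deductions = $122.08 + $205.51 + $63.43 + $279.01 + $34.10 + $135.49 = $839.62
Net pay = $2273.29 − $839.62 = $1433.67

$1433.67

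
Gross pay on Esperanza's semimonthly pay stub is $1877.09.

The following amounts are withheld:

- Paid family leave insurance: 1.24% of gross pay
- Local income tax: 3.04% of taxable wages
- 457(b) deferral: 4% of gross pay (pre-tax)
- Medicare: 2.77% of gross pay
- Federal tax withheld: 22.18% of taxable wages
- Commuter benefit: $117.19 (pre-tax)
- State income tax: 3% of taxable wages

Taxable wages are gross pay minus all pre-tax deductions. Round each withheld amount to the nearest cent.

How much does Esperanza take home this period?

$1134.09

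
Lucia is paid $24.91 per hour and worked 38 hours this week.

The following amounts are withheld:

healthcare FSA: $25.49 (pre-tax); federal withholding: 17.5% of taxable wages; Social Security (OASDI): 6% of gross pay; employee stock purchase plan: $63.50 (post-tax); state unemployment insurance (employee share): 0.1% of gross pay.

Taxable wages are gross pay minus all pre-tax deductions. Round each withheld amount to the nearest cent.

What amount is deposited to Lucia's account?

Gross pay: 38 × $24.91 = $946.58
Healthcare FSA: $25.49
Taxable wages = $946.58 − $25.49 = $921.09
Federal withholding: $921.09 × 0.175 = $161.19
State unemployment insurance (employee share): $946.58 × 0.001 = $0.95
Social Security (OASDI): $946.58 × 0.06 = $56.79
Employee stock purchase plan: $63.50
Total deductions = $25.49 + $161.19 + $0.95 + $56.79 + $63.50 = $307.92
Net pay = $946.58 − $307.92 = $638.66

$638.66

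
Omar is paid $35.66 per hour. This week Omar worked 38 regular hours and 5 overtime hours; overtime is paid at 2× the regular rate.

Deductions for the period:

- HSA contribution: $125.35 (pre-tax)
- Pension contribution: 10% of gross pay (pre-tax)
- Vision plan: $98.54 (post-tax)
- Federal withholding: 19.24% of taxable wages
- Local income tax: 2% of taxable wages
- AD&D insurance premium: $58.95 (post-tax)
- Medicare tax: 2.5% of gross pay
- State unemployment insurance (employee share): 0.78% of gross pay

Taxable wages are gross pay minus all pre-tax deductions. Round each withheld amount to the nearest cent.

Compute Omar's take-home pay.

Regular pay: 38 × $35.66 = $1355.08
Overtime pay: 5 × $35.66 × 2 = $356.60
Gross pay = $1355.08 + $356.60 = $1711.68
HSA contribution: $125.35
Pension contribution: $1711.68 × 0.1 = $171.17
Pre-tax total = $125.35 + $171.17 = $296.52
Taxable wages = $1711.68 − $296.52 = $1415.16
Local income tax: $1415.16 × 0.02 = $28.30
Federal withholding: $1415.16 × 0.1924 = $272.28
Medicare tax: $1711.68 × 0.025 = $42.79
State unemployment insurance (employee share): $1711.68 × 0.0078 = $13.35
AD&D insurance premium: $58.95
Vision plan: $98.54
Total deductions = $125.35 + $171.17 + $28.30 + $272.28 + $42.79 + $13.35 + $58.95 + $98.54 = $810.73
Net pay = $1711.68 − $810.73 = $900.95

$900.95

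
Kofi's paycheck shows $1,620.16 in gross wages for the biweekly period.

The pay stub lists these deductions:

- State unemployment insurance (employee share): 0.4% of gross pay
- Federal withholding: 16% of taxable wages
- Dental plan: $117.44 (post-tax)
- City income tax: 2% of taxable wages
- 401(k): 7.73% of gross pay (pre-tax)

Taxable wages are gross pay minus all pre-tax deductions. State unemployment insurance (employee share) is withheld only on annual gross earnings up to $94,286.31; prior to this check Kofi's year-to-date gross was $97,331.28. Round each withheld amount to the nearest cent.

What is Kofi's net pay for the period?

$1,108.39

401(k): $1,620.16 × 0.0773 = $125.24
Taxable wages = $1,620.16 − $125.24 = $1,494.92
Federal withholding: $1,494.92 × 0.16 = $239.19
City income tax: $1,494.92 × 0.02 = $29.90
State unemployment insurance (employee share): annual cap $94,286.31 already reached (YTD $97,331.28), so $0.00
Dental plan: $117.44
Total deductions = $125.24 + $239.19 + $29.90 + $0.00 + $117.44 = $511.77
Net pay = $1,620.16 − $511.77 = $1,108.39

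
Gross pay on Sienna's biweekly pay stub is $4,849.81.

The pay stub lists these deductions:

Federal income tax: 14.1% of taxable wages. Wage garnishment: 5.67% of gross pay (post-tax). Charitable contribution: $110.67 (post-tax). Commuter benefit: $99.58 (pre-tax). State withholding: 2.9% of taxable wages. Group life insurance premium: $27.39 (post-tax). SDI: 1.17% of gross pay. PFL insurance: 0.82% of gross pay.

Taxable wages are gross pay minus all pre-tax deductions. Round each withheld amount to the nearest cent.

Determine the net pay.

$3,433.14

Commuter benefit: $99.58
Taxable wages = $4,849.81 − $99.58 = $4,750.23
State withholding: $4,750.23 × 0.029 = $137.76
Federal income tax: $4,750.23 × 0.141 = $669.78
SDI: $4,849.81 × 0.0117 = $56.74
PFL insurance: $4,849.81 × 0.0082 = $39.77
Charitable contribution: $110.67
Group life insurance premium: $27.39
Wage garnishment: $4,849.81 × 0.0567 = $274.98
Total deductions = $99.58 + $137.76 + $669.78 + $56.74 + $39.77 + $110.67 + $27.39 + $274.98 = $1,416.67
Net pay = $4,849.81 − $1,416.67 = $3,433.14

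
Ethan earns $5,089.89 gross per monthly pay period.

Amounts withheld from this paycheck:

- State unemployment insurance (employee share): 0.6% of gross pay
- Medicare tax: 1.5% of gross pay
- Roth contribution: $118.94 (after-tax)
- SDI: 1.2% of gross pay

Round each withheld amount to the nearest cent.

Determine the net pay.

State unemployment insurance (employee share): $5,089.89 × 0.006 = $30.54
Medicare tax: $5,089.89 × 0.015 = $76.35
SDI: $5,089.89 × 0.012 = $61.08
Roth contribution: $118.94
Total deductions = $30.54 + $76.35 + $61.08 + $118.94 = $286.91
Net pay = $5,089.89 − $286.91 = $4,802.98

$4,802.98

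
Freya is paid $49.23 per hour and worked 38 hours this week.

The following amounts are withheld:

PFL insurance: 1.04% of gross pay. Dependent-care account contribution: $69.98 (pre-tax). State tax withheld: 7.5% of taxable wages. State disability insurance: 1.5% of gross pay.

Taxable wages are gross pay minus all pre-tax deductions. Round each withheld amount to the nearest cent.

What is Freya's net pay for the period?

Gross pay: 38 × $49.23 = $1,870.74
Dependent-care account contribution: $69.98
Taxable wages = $1,870.74 − $69.98 = $1,800.76
State tax withheld: $1,800.76 × 0.075 = $135.06
State disability insurance: $1,870.74 × 0.015 = $28.06
PFL insurance: $1,870.74 × 0.0104 = $19.46
Total deductions = $69.98 + $135.06 + $28.06 + $19.46 = $252.56
Net pay = $1,870.74 − $252.56 = $1,618.18

$1,618.18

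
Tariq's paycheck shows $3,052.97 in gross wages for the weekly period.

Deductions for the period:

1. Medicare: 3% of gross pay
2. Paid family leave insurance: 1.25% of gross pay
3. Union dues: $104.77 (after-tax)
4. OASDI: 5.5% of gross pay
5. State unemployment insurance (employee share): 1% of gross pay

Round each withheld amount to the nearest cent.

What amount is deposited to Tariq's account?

$2,620.01

Paid family leave insurance: $3,052.97 × 0.0125 = $38.16
State unemployment insurance (employee share): $3,052.97 × 0.01 = $30.53
OASDI: $3,052.97 × 0.055 = $167.91
Medicare: $3,052.97 × 0.03 = $91.59
Union dues: $104.77
Total deductions = $38.16 + $30.53 + $167.91 + $91.59 + $104.77 = $432.96
Net pay = $3,052.97 − $432.96 = $2,620.01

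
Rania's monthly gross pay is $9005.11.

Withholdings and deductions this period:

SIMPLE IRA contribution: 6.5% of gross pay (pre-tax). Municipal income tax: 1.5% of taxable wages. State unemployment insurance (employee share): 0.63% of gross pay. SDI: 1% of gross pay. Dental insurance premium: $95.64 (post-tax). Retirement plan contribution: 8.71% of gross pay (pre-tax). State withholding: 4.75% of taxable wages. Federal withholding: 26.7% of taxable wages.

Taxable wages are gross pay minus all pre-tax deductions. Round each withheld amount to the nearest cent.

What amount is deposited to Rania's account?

$4877.14

SIMPLE IRA contribution: $9005.11 × 0.065 = $585.33
Retirement plan contribution: $9005.11 × 0.0871 = $784.35
Pre-tax total = $585.33 + $784.35 = $1369.68
Taxable wages = $9005.11 − $1369.68 = $7635.43
Municipal income tax: $7635.43 × 0.015 = $114.53
State withholding: $7635.43 × 0.0475 = $362.68
Federal withholding: $7635.43 × 0.267 = $2038.66
SDI: $9005.11 × 0.01 = $90.05
State unemployment insurance (employee share): $9005.11 × 0.0063 = $56.73
Dental insurance premium: $95.64
Total deductions = $585.33 + $784.35 + $114.53 + $362.68 + $2038.66 + $90.05 + $56.73 + $95.64 = $4127.97
Net pay = $9005.11 − $4127.97 = $4877.14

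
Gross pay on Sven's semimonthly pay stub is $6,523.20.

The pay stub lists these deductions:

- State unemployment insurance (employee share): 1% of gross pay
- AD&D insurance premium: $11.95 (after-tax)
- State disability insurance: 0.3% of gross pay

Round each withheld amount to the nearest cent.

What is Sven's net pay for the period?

$6,426.45

State disability insurance: $6,523.20 × 0.003 = $19.57
State unemployment insurance (employee share): $6,523.20 × 0.01 = $65.23
AD&D insurance premium: $11.95
Total deductions = $19.57 + $65.23 + $11.95 = $96.75
Net pay = $6,523.20 − $96.75 = $6,426.45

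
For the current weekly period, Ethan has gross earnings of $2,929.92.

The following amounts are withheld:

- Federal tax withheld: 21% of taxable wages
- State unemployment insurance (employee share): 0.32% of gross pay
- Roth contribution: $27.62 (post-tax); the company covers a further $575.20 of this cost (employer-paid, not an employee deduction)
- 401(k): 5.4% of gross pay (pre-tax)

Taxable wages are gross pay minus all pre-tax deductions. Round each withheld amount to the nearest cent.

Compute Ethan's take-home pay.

$2,152.64

401(k): $2,929.92 × 0.054 = $158.22
Taxable wages = $2,929.92 − $158.22 = $2,771.70
Federal tax withheld: $2,771.70 × 0.21 = $582.06
State unemployment insurance (employee share): $2,929.92 × 0.0032 = $9.38
Roth contribution: $27.62
(Employer's $575.20 toward Roth contribution is not withheld from the employee.)
Total deductions = $158.22 + $582.06 + $9.38 + $27.62 = $777.28
Net pay = $2,929.92 − $777.28 = $2,152.64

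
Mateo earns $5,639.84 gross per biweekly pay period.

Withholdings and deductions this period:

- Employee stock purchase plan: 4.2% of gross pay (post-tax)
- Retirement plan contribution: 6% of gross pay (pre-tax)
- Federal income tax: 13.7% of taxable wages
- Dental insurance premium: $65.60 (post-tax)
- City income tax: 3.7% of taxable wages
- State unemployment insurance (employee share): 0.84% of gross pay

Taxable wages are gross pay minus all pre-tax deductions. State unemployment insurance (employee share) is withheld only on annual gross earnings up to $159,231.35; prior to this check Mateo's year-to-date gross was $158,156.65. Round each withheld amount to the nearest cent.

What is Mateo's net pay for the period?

Retirement plan contribution: $5,639.84 × 0.06 = $338.39
Taxable wages = $5,639.84 − $338.39 = $5,301.45
Federal income tax: $5,301.45 × 0.137 = $726.30
City income tax: $5,301.45 × 0.037 = $196.15
State unemployment insurance (employee share): only $159,231.35 − $158,156.65 = $1,074.70 of this check is subject → $1,074.70 × 0.0084 = $9.03
Employee stock purchase plan: $5,639.84 × 0.042 = $236.87
Dental insurance premium: $65.60
Total deductions = $338.39 + $726.30 + $196.15 + $9.03 + $236.87 + $65.60 = $1,572.34
Net pay = $5,639.84 − $1,572.34 = $4,067.50

$4,067.50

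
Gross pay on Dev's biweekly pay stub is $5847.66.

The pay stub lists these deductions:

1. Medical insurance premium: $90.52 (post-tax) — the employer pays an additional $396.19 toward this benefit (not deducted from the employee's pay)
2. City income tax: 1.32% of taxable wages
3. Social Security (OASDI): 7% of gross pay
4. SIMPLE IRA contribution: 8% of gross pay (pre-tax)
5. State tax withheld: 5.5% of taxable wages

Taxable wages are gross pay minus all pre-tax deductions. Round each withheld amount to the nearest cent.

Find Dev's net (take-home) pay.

SIMPLE IRA contribution: $5847.66 × 0.08 = $467.81
Taxable wages = $5847.66 − $467.81 = $5379.85
City income tax: $5379.85 × 0.0132 = $71.01
State tax withheld: $5379.85 × 0.055 = $295.89
Social Security (OASDI): $5847.66 × 0.07 = $409.34
Medical insurance premium: $90.52
(Employer's $396.19 toward medical insurance premium is not withheld from the employee.)
Total deductions = $467.81 + $71.01 + $295.89 + $409.34 + $90.52 = $1334.57
Net pay = $5847.66 − $1334.57 = $4513.09

$4513.09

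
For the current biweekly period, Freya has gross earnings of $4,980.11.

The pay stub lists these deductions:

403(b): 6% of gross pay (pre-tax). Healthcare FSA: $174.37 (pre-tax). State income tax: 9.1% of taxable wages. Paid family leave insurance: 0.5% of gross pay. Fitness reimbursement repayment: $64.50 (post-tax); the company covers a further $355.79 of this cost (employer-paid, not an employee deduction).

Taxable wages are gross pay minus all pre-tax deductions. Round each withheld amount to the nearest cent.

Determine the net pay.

$4,007.40

403(b): $4,980.11 × 0.06 = $298.81
Healthcare FSA: $174.37
Pre-tax total = $298.81 + $174.37 = $473.18
Taxable wages = $4,980.11 − $473.18 = $4,506.93
State income tax: $4,506.93 × 0.091 = $410.13
Paid family leave insurance: $4,980.11 × 0.005 = $24.90
Fitness reimbursement repayment: $64.50
(Employer's $355.79 toward fitness reimbursement repayment is not withheld from the employee.)
Total deductions = $298.81 + $174.37 + $410.13 + $24.90 + $64.50 = $972.71
Net pay = $4,980.11 − $972.71 = $4,007.40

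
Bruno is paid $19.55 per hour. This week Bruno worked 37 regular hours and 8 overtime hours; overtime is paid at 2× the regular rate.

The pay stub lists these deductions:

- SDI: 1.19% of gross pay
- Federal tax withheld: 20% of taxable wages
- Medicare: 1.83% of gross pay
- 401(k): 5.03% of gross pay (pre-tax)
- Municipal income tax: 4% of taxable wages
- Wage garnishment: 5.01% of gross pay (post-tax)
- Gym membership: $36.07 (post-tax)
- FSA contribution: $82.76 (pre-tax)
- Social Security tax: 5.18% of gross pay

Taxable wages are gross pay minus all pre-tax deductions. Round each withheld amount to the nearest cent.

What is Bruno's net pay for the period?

Regular pay: 37 × $19.55 = $723.35
Overtime pay: 8 × $19.55 × 2 = $312.80
Gross pay = $723.35 + $312.80 = $1,036.15
FSA contribution: $82.76
401(k): $1,036.15 × 0.0503 = $52.12
Pre-tax total = $82.76 + $52.12 = $134.88
Taxable wages = $1,036.15 − $134.88 = $901.27
Municipal income tax: $901.27 × 0.04 = $36.05
Federal tax withheld: $901.27 × 0.2 = $180.25
SDI: $1,036.15 × 0.0119 = $12.33
Medicare: $1,036.15 × 0.0183 = $18.96
Social Security tax: $1,036.15 × 0.0518 = $53.67
Wage garnishment: $1,036.15 × 0.0501 = $51.91
Gym membership: $36.07
Total deductions = $82.76 + $52.12 + $36.05 + $180.25 + $12.33 + $18.96 + $53.67 + $51.91 + $36.07 = $524.12
Net pay = $1,036.15 − $524.12 = $512.03

$512.03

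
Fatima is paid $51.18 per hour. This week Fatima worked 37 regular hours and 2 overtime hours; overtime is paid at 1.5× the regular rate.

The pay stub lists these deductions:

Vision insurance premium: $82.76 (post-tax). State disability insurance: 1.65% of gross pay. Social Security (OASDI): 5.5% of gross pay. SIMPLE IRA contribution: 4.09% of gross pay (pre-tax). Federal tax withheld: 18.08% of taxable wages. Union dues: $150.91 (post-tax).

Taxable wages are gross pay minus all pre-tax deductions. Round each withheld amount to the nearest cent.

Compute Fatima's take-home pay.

Regular pay: 37 × $51.18 = $1893.66
Overtime pay: 2 × $51.18 × 1.5 = $153.54
Gross pay = $1893.66 + $153.54 = $2047.20
SIMPLE IRA contribution: $2047.20 × 0.0409 = $83.73
Taxable wages = $2047.20 − $83.73 = $1963.47
Federal tax withheld: $1963.47 × 0.1808 = $355.00
Social Security (OASDI): $2047.20 × 0.055 = $112.60
State disability insurance: $2047.20 × 0.0165 = $33.78
Vision insurance premium: $82.76
Union dues: $150.91
Total deductions = $83.73 + $355.00 + $112.60 + $33.78 + $82.76 + $150.91 = $818.78
Net pay = $2047.20 − $818.78 = $1228.42

$1228.42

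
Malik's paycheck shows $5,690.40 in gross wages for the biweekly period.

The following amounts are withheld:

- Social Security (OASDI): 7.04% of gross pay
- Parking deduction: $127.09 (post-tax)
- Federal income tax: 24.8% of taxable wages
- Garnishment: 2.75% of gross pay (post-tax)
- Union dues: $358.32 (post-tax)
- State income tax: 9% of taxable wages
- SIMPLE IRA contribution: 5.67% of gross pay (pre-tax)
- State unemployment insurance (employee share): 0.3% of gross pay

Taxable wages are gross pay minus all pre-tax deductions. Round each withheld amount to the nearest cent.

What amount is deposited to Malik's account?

$2,493.88

SIMPLE IRA contribution: $5,690.40 × 0.0567 = $322.65
Taxable wages = $5,690.40 − $322.65 = $5,367.75
State income tax: $5,367.75 × 0.09 = $483.10
Federal income tax: $5,367.75 × 0.248 = $1,331.20
State unemployment insurance (employee share): $5,690.40 × 0.003 = $17.07
Social Security (OASDI): $5,690.40 × 0.0704 = $400.60
Union dues: $358.32
Garnishment: $5,690.40 × 0.0275 = $156.49
Parking deduction: $127.09
Total deductions = $322.65 + $483.10 + $1,331.20 + $17.07 + $400.60 + $358.32 + $156.49 + $127.09 = $3,196.52
Net pay = $5,690.40 − $3,196.52 = $2,493.88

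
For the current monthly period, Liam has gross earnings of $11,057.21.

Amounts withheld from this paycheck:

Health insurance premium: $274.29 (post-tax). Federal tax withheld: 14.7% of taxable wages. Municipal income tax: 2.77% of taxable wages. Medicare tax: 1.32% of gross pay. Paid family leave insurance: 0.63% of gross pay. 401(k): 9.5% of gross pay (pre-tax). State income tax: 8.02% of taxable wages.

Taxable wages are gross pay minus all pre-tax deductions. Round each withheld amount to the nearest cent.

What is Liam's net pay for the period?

$6,966.14

401(k): $11,057.21 × 0.095 = $1,050.43
Taxable wages = $11,057.21 − $1,050.43 = $10,006.78
Federal tax withheld: $10,006.78 × 0.147 = $1,471.00
State income tax: $10,006.78 × 0.0802 = $802.54
Municipal income tax: $10,006.78 × 0.0277 = $277.19
Medicare tax: $11,057.21 × 0.0132 = $145.96
Paid family leave insurance: $11,057.21 × 0.0063 = $69.66
Health insurance premium: $274.29
Total deductions = $1,050.43 + $1,471.00 + $802.54 + $277.19 + $145.96 + $69.66 + $274.29 = $4,091.07
Net pay = $11,057.21 − $4,091.07 = $6,966.14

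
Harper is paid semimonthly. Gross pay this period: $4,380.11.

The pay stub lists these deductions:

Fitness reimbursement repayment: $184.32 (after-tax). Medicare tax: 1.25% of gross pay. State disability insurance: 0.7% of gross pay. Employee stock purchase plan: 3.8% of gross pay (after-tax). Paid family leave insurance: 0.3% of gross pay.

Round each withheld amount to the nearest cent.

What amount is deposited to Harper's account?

State disability insurance: $4,380.11 × 0.007 = $30.66
Paid family leave insurance: $4,380.11 × 0.003 = $13.14
Medicare tax: $4,380.11 × 0.0125 = $54.75
Employee stock purchase plan: $4,380.11 × 0.038 = $166.44
Fitness reimbursement repayment: $184.32
Total deductions = $30.66 + $13.14 + $54.75 + $166.44 + $184.32 = $449.31
Net pay = $4,380.11 − $449.31 = $3,930.80

$3,930.80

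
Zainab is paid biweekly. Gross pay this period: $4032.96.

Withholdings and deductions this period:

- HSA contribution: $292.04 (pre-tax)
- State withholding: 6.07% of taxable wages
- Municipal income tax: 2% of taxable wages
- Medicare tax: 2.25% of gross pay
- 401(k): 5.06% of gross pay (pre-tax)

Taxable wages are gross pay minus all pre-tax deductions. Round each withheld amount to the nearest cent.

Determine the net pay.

$3160.68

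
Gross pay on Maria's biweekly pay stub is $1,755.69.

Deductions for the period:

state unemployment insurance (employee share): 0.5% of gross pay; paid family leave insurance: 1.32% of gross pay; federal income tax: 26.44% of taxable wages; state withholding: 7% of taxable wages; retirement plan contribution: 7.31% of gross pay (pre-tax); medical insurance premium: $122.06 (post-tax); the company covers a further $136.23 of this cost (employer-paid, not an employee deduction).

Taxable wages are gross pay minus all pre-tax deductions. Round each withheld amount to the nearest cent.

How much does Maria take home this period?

Retirement plan contribution: $1,755.69 × 0.0731 = $128.34
Taxable wages = $1,755.69 − $128.34 = $1,627.35
Federal income tax: $1,627.35 × 0.2644 = $430.27
State withholding: $1,627.35 × 0.07 = $113.91
Paid family leave insurance: $1,755.69 × 0.0132 = $23.18
State unemployment insurance (employee share): $1,755.69 × 0.005 = $8.78
Medical insurance premium: $122.06
(Employer's $136.23 toward medical insurance premium is not withheld from the employee.)
Total deductions = $128.34 + $430.27 + $113.91 + $23.18 + $8.78 + $122.06 = $826.54
Net pay = $1,755.69 − $826.54 = $929.15

$929.15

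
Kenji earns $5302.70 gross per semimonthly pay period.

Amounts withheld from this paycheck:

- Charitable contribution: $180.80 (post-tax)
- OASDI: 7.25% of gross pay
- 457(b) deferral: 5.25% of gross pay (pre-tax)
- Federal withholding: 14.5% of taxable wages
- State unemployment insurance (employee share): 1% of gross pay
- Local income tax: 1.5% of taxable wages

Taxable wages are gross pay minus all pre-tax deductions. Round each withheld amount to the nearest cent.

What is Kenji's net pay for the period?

457(b) deferral: $5302.70 × 0.0525 = $278.39
Taxable wages = $5302.70 − $278.39 = $5024.31
Local income tax: $5024.31 × 0.015 = $75.36
Federal withholding: $5024.31 × 0.145 = $728.52
State unemployment insurance (employee share): $5302.70 × 0.01 = $53.03
OASDI: $5302.70 × 0.0725 = $384.45
Charitable contribution: $180.80
Total deductions = $278.39 + $75.36 + $728.52 + $53.03 + $384.45 + $180.80 = $1700.55
Net pay = $5302.70 − $1700.55 = $3602.15

$3602.15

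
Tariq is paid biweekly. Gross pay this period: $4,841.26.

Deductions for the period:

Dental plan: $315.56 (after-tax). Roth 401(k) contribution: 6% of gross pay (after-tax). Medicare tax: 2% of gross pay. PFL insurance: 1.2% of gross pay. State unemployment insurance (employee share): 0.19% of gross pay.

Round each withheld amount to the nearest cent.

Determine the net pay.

Medicare tax: $4,841.26 × 0.02 = $96.83
State unemployment insurance (employee share): $4,841.26 × 0.0019 = $9.20
PFL insurance: $4,841.26 × 0.012 = $58.10
Dental plan: $315.56
Roth 401(k) contribution: $4,841.26 × 0.06 = $290.48
Total deductions = $96.83 + $9.20 + $58.10 + $315.56 + $290.48 = $770.17
Net pay = $4,841.26 − $770.17 = $4,071.09

$4,071.09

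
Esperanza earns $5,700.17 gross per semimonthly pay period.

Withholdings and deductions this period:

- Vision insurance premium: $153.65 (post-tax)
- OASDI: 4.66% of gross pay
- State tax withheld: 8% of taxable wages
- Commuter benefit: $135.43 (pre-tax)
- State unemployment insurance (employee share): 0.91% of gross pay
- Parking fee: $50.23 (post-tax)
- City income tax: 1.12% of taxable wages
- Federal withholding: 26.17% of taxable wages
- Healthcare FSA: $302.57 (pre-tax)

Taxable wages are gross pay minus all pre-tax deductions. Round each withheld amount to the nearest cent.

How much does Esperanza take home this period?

Healthcare FSA: $302.57
Commuter benefit: $135.43
Pre-tax total = $302.57 + $135.43 = $438.00
Taxable wages = $5,700.17 − $438.00 = $5,262.17
State tax withheld: $5,262.17 × 0.08 = $420.97
Federal withholding: $5,262.17 × 0.2617 = $1,377.11
City income tax: $5,262.17 × 0.0112 = $58.94
OASDI: $5,700.17 × 0.0466 = $265.63
State unemployment insurance (employee share): $5,700.17 × 0.0091 = $51.87
Parking fee: $50.23
Vision insurance premium: $153.65
Total deductions = $302.57 + $135.43 + $420.97 + $1,377.11 + $58.94 + $265.63 + $51.87 + $50.23 + $153.65 = $2,816.40
Net pay = $5,700.17 − $2,816.40 = $2,883.77

$2,883.77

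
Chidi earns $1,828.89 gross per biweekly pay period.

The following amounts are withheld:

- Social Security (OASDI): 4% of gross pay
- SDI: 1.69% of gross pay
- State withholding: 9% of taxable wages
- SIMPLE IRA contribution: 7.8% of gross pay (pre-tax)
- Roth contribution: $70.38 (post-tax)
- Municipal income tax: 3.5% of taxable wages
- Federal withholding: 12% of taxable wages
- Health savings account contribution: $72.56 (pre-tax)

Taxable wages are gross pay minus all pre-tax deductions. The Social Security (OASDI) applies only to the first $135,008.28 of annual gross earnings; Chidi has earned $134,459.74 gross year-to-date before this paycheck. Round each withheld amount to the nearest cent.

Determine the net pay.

$1,095.10

Health savings account contribution: $72.56
SIMPLE IRA contribution: $1,828.89 × 0.078 = $142.65
Pre-tax total = $72.56 + $142.65 = $215.21
Taxable wages = $1,828.89 − $215.21 = $1,613.68
Municipal income tax: $1,613.68 × 0.035 = $56.48
State withholding: $1,613.68 × 0.09 = $145.23
Federal withholding: $1,613.68 × 0.12 = $193.64
Social Security (OASDI): only $135,008.28 − $134,459.74 = $548.54 of this check is subject → $548.54 × 0.04 = $21.94
SDI: $1,828.89 × 0.0169 = $30.91
Roth contribution: $70.38
Total deductions = $72.56 + $142.65 + $56.48 + $145.23 + $193.64 + $21.94 + $30.91 + $70.38 = $733.79
Net pay = $1,828.89 − $733.79 = $1,095.10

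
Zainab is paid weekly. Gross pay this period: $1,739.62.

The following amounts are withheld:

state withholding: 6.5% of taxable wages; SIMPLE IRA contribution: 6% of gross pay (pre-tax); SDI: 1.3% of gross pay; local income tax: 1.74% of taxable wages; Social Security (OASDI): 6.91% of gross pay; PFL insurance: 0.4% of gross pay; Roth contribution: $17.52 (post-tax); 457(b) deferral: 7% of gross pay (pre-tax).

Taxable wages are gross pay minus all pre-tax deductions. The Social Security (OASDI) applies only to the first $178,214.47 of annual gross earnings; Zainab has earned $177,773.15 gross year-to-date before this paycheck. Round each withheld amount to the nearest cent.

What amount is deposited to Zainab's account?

$1,311.16

SIMPLE IRA contribution: $1,739.62 × 0.06 = $104.38
457(b) deferral: $1,739.62 × 0.07 = $121.77
Pre-tax total = $104.38 + $121.77 = $226.15
Taxable wages = $1,739.62 − $226.15 = $1,513.47
Local income tax: $1,513.47 × 0.0174 = $26.33
State withholding: $1,513.47 × 0.065 = $98.38
Social Security (OASDI): only $178,214.47 − $177,773.15 = $441.32 of this check is subject → $441.32 × 0.0691 = $30.50
PFL insurance: $1,739.62 × 0.004 = $6.96
SDI: $1,739.62 × 0.013 = $22.62
Roth contribution: $17.52
Total deductions = $104.38 + $121.77 + $26.33 + $98.38 + $30.50 + $6.96 + $22.62 + $17.52 = $428.46
Net pay = $1,739.62 − $428.46 = $1,311.16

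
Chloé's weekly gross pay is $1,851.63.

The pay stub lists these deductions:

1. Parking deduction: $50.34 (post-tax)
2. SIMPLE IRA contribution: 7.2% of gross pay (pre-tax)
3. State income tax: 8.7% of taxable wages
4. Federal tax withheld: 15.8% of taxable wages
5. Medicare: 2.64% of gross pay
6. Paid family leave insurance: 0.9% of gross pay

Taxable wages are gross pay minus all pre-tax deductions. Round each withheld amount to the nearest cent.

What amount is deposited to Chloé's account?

SIMPLE IRA contribution: $1,851.63 × 0.072 = $133.32
Taxable wages = $1,851.63 − $133.32 = $1,718.31
Federal tax withheld: $1,718.31 × 0.158 = $271.49
State income tax: $1,718.31 × 0.087 = $149.49
Paid family leave insurance: $1,851.63 × 0.009 = $16.66
Medicare: $1,851.63 × 0.0264 = $48.88
Parking deduction: $50.34
Total deductions = $133.32 + $271.49 + $149.49 + $16.66 + $48.88 + $50.34 = $670.18
Net pay = $1,851.63 − $670.18 = $1,181.45

$1,181.45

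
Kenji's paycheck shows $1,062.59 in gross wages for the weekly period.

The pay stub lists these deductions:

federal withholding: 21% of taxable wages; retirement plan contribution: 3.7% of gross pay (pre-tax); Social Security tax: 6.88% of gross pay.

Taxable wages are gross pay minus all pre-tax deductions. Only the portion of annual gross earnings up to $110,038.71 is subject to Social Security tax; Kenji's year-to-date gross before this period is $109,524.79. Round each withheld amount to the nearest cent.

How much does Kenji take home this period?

$773.02

Retirement plan contribution: $1,062.59 × 0.037 = $39.32
Taxable wages = $1,062.59 − $39.32 = $1,023.27
Federal withholding: $1,023.27 × 0.21 = $214.89
Social Security tax: only $110,038.71 − $109,524.79 = $513.92 of this check is subject → $513.92 × 0.0688 = $35.36
Total deductions = $39.32 + $214.89 + $35.36 = $289.57
Net pay = $1,062.59 − $289.57 = $773.02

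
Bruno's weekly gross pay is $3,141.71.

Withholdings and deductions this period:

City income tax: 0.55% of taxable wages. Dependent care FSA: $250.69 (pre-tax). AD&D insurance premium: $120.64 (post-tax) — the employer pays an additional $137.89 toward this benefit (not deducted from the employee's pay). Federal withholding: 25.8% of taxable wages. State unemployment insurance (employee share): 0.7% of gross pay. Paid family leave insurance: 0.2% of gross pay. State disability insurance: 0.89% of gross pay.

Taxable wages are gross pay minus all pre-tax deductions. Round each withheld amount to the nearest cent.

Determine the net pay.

$1,952.37

Dependent care FSA: $250.69
Taxable wages = $3,141.71 − $250.69 = $2,891.02
City income tax: $2,891.02 × 0.0055 = $15.90
Federal withholding: $2,891.02 × 0.258 = $745.88
Paid family leave insurance: $3,141.71 × 0.002 = $6.28
State unemployment insurance (employee share): $3,141.71 × 0.007 = $21.99
State disability insurance: $3,141.71 × 0.0089 = $27.96
AD&D insurance premium: $120.64
(Employer's $137.89 toward AD&D insurance premium is not withheld from the employee.)
Total deductions = $250.69 + $15.90 + $745.88 + $6.28 + $21.99 + $27.96 + $120.64 = $1,189.34
Net pay = $3,141.71 − $1,189.34 = $1,952.37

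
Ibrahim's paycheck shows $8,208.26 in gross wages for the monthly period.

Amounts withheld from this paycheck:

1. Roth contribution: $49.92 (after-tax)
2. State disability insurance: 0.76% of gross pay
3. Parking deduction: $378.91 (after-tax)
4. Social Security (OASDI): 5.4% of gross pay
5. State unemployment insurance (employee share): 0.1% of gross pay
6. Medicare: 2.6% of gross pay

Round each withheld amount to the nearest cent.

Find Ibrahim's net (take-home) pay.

Medicare: $8,208.26 × 0.026 = $213.41
State unemployment insurance (employee share): $8,208.26 × 0.001 = $8.21
Social Security (OASDI): $8,208.26 × 0.054 = $443.25
State disability insurance: $8,208.26 × 0.0076 = $62.38
Parking deduction: $378.91
Roth contribution: $49.92
Total deductions = $213.41 + $8.21 + $443.25 + $62.38 + $378.91 + $49.92 = $1,156.08
Net pay = $8,208.26 − $1,156.08 = $7,052.18

$7,052.18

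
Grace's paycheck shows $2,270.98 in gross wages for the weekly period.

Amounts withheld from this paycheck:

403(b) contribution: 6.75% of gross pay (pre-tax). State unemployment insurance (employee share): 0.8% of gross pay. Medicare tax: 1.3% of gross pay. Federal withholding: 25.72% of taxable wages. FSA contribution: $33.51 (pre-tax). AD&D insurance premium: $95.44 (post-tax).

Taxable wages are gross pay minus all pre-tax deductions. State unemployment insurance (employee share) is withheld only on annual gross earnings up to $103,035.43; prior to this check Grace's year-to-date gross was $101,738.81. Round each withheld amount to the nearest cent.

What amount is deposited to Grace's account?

$1,412.80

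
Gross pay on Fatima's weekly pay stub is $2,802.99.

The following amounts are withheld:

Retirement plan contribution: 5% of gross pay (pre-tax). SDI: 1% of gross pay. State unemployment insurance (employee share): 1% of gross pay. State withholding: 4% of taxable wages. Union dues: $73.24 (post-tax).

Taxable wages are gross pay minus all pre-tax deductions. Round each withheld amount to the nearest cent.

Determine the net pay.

Retirement plan contribution: $2,802.99 × 0.05 = $140.15
Taxable wages = $2,802.99 − $140.15 = $2,662.84
State withholding: $2,662.84 × 0.04 = $106.51
SDI: $2,802.99 × 0.01 = $28.03
State unemployment insurance (employee share): $2,802.99 × 0.01 = $28.03
Union dues: $73.24
Total deductions = $140.15 + $106.51 + $28.03 + $28.03 + $73.24 = $375.96
Net pay = $2,802.99 − $375.96 = $2,427.03

$2,427.03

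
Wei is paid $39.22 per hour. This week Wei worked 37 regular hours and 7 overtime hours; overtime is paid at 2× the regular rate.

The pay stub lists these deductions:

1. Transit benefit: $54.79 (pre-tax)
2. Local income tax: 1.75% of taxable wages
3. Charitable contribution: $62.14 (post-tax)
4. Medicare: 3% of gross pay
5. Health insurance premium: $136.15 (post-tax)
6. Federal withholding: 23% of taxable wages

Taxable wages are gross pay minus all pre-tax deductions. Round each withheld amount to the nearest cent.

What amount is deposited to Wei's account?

$1,205.63

Regular pay: 37 × $39.22 = $1,451.14
Overtime pay: 7 × $39.22 × 2 = $549.08
Gross pay = $1,451.14 + $549.08 = $2,000.22
Transit benefit: $54.79
Taxable wages = $2,000.22 − $54.79 = $1,945.43
Local income tax: $1,945.43 × 0.0175 = $34.05
Federal withholding: $1,945.43 × 0.23 = $447.45
Medicare: $2,000.22 × 0.03 = $60.01
Charitable contribution: $62.14
Health insurance premium: $136.15
Total deductions = $54.79 + $34.05 + $447.45 + $60.01 + $62.14 + $136.15 = $794.59
Net pay = $2,000.22 − $794.59 = $1,205.63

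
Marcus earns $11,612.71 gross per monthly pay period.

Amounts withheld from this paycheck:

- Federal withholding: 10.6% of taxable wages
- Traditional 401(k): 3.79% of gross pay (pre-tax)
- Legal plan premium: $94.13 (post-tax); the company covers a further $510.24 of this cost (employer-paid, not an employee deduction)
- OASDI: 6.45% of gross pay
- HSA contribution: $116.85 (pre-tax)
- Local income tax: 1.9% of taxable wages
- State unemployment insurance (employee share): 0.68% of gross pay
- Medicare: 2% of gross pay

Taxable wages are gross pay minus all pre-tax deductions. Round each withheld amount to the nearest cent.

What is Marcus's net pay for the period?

$8,519.40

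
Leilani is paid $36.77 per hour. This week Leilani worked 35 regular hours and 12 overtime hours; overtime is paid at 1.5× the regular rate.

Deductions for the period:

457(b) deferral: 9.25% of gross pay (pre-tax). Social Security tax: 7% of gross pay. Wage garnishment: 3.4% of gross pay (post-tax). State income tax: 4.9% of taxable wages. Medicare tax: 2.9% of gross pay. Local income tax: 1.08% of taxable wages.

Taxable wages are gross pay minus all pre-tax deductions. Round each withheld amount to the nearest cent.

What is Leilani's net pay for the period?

Regular pay: 35 × $36.77 = $1,286.95
Overtime pay: 12 × $36.77 × 1.5 = $661.86
Gross pay = $1,286.95 + $661.86 = $1,948.81
457(b) deferral: $1,948.81 × 0.0925 = $180.26
Taxable wages = $1,948.81 − $180.26 = $1,768.55
Local income tax: $1,768.55 × 0.0108 = $19.10
State income tax: $1,768.55 × 0.049 = $86.66
Social Security tax: $1,948.81 × 0.07 = $136.42
Medicare tax: $1,948.81 × 0.029 = $56.52
Wage garnishment: $1,948.81 × 0.034 = $66.26
Total deductions = $180.26 + $19.10 + $86.66 + $136.42 + $56.52 + $66.26 = $545.22
Net pay = $1,948.81 − $545.22 = $1,403.59

$1,403.59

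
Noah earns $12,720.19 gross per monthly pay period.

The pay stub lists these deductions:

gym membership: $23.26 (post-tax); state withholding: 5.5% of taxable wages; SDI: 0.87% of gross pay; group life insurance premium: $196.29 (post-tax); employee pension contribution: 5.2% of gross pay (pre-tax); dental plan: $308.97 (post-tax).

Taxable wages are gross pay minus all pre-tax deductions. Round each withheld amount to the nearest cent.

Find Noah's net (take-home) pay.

$10,756.32

Employee pension contribution: $12,720.19 × 0.052 = $661.45
Taxable wages = $12,720.19 − $661.45 = $12,058.74
State withholding: $12,058.74 × 0.055 = $663.23
SDI: $12,720.19 × 0.0087 = $110.67
Group life insurance premium: $196.29
Dental plan: $308.97
Gym membership: $23.26
Total deductions = $661.45 + $663.23 + $110.67 + $196.29 + $308.97 + $23.26 = $1,963.87
Net pay = $12,720.19 − $1,963.87 = $10,756.32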